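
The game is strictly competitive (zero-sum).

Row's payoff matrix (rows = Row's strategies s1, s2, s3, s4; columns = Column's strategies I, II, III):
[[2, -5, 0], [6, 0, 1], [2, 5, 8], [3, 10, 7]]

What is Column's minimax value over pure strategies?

The worst case (largest entry) in each column is I: 6, II: 10, III: 8.
The best (smallest) of these is 6.

6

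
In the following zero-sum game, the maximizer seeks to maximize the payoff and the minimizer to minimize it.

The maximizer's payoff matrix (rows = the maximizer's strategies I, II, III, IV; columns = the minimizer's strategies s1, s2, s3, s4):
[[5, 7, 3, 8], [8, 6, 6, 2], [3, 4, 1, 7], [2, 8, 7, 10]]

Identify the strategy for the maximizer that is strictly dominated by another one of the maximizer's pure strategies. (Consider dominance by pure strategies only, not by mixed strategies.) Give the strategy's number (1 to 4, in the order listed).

3

Compare III with I: 5 > 3, 7 > 4, 3 > 1, 8 > 7.
So I strictly dominates III for the maximizer; III is strictly dominated.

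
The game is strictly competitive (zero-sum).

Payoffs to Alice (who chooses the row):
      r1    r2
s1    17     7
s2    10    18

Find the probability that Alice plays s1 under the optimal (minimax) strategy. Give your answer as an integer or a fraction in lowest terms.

Row minima are 7 and 10, so Alice's maximin is 10; column maxima are 17 and 18, so Bob's minimax is 17. These differ, so the equilibrium is in mixed strategies.
Let Alice play s1 with probability p. Bob is indifferent when 17p + 10(1−p) = 7p + 18(1−p), giving p = 4/9.

4/9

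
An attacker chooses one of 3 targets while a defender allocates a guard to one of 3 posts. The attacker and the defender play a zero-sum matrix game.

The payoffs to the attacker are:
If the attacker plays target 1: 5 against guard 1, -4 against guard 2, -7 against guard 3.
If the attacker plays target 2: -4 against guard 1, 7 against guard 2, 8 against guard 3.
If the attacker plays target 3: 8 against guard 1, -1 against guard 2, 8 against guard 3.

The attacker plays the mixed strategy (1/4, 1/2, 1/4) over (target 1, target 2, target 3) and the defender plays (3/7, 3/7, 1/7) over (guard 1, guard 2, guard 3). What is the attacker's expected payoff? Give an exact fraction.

Against (3/7, 3/7, 1/7), each row's expected payoff is target 1: -4/7; target 2: 17/7; target 3: 29/7.
Taking the (1/4, 1/2, 1/4)-weighted average: (1/4)·(-4/7) + (1/2)·(17/7) + (1/4)·(29/7) = 59/28.

59/28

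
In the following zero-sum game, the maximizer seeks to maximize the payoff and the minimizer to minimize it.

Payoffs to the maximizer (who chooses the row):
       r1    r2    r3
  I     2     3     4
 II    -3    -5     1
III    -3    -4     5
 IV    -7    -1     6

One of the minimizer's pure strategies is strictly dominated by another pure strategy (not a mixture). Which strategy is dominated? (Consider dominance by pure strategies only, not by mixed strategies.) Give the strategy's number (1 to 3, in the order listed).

3

The minimizer prefers columns that give the maximizer less. Compare r3 with r1: 2 < 4, -3 < 1, -3 < 5, -7 < 6.
So r1 strictly dominates r3 for the minimizer; r3 is strictly dominated.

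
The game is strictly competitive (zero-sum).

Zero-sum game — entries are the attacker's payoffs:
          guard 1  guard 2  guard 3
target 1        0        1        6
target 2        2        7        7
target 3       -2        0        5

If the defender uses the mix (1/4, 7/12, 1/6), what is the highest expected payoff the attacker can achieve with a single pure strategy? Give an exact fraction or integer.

target 1: (0)·(1/4) + (1)·(7/12) + (6)·(1/6) = 19/12.
target 2: (2)·(1/4) + (7)·(7/12) + (7)·(1/6) = 23/4.
target 3: (-2)·(1/4) + (0)·(7/12) + (5)·(1/6) = 1/3.
The best pure response is target 2 with expected payoff 23/4.

23/4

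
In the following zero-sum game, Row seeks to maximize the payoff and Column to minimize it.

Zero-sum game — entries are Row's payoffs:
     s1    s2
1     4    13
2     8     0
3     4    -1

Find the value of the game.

Row 3 is strictly dominated by row 2, so Row never plays it.
The remaining 2×2 game on (1, 2) × (s1, s2) has no saddle point. Let Row play 1 with probability p; indifference gives 4p + 8(1−p) = 13p, so p = 8/17.
Similarly Column's optimal q on s1 is 13/17, and the value is 4·(13/17) + (13)·(4/17) = 104/17.

104/17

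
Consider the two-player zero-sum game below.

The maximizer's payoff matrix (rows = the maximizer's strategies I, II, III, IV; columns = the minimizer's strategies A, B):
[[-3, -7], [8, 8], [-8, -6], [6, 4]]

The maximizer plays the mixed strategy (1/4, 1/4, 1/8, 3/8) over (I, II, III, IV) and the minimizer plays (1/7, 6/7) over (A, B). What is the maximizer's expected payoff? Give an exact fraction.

17/14

Against (1/7, 6/7), each row's expected payoff is I: -45/7; II: 8; III: -44/7; IV: 30/7.
Taking the (1/4, 1/4, 1/8, 3/8)-weighted average: (1/4)·(-45/7) + (1/4)·(8) + (1/8)·(-44/7) + (3/8)·(30/7) = 17/14.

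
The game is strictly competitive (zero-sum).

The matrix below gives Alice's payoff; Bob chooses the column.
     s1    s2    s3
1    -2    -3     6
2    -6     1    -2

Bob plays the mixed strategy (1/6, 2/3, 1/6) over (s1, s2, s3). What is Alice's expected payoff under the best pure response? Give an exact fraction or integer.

1: (-2)·(1/6) + (-3)·(2/3) + (6)·(1/6) = -4/3.
2: (-6)·(1/6) + (1)·(2/3) + (-2)·(1/6) = -2/3.
The best pure response is 2 with expected payoff -2/3.

-2/3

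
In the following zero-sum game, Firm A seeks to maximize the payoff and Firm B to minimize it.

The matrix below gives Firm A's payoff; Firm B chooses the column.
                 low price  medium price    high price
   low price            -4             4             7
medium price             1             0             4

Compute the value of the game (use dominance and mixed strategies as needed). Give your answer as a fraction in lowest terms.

4/9

Column high price is strictly dominated by medium price for Firm B (it gives Firm A more in every row).
The remaining 2×2 game on (low price, medium price) × (low price, medium price) has no saddle point. Let Firm A play low price with probability p; indifference gives −4p + (1−p) = 4p, so p = 1/9.
Similarly Firm B's optimal q on low price is 4/9, and the value is -4·(4/9) + (4)·(5/9) = 4/9.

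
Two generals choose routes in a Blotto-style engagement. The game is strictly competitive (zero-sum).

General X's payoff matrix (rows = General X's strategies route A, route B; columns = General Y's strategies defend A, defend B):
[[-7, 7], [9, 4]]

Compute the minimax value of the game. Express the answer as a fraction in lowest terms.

91/19

Row minima are -7 and 4, so General X's maximin is 4; column maxima are 9 and 7, so General Y's minimax is 7. These differ, so the equilibrium is in mixed strategies.
Let General X play route A with probability p. General Y is indifferent when −7p + 9(1−p) = 7p + 4(1−p), giving p = 5/19.
Let General Y play defend A with probability q. General X is indifferent when −7q + 7(1−q) = 9q + 4(1−q), giving q = 3/19.
The value is -7·(3/19) + (7)·(16/19) = 91/19.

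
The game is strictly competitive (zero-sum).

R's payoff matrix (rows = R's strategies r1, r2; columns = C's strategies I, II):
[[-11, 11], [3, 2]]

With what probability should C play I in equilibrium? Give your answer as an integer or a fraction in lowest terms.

9/23

Row minima are -11 and 2, so R's maximin is 2; column maxima are 3 and 11, so C's minimax is 3. These differ, so the equilibrium is in mixed strategies.
Let C play I with probability q. R is indifferent when −11q + 11(1−q) = 3q + 2(1−q), giving q = 9/23.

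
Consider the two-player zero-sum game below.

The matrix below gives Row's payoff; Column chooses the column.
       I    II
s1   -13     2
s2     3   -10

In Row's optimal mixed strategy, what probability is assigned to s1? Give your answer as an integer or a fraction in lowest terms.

Row minima are -13 and -10, so Row's maximin is -10; column maxima are 3 and 2, so Column's minimax is 2. These differ, so the equilibrium is in mixed strategies.
Let Row play s1 with probability p. Column is indifferent when −13p + 3(1−p) = 2p − 10(1−p), giving p = 13/28.

13/28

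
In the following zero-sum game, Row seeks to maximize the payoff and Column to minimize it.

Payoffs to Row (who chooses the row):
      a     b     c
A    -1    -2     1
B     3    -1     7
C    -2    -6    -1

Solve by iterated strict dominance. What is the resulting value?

Row A is strictly dominated by row B (3>-1, -1>-2, 7>1); eliminate A.
Column c is strictly dominated by a for Column (3<7, -2<-1); eliminate c.
Column a is strictly dominated by b for Column (-1<3, -6<-2); eliminate a.
Row C is strictly dominated by row B (-1>-6); eliminate C.
Only (B, b) remains, with payoff -1.

-1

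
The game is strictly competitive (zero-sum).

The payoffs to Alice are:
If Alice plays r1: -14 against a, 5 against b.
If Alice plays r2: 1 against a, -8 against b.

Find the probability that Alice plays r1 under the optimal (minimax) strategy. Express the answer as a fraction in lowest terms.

Row minima are -14 and -8, so Alice's maximin is -8; column maxima are 1 and 5, so Bob's minimax is 1. These differ, so the equilibrium is in mixed strategies.
Let Alice play r1 with probability p. Bob is indifferent when −14p + (1−p) = 5p − 8(1−p), giving p = 9/28.

9/28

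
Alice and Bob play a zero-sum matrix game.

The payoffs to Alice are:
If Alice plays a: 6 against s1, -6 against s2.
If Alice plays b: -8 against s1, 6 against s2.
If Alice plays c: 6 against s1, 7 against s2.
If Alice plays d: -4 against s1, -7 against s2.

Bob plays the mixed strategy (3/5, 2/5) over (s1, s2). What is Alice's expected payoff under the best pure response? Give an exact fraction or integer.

a: (6)·(3/5) + (-6)·(2/5) = 6/5.
b: (-8)·(3/5) + (6)·(2/5) = -12/5.
c: (6)·(3/5) + (7)·(2/5) = 32/5.
d: (-4)·(3/5) + (-7)·(2/5) = -26/5.
The best pure response is c with expected payoff 32/5.

32/5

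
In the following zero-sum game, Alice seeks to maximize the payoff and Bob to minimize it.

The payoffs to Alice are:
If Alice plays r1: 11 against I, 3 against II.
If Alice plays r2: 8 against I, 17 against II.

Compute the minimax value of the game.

Row minima are 3 and 8, so Alice's maximin is 8; column maxima are 11 and 17, so Bob's minimax is 11. These differ, so the equilibrium is in mixed strategies.
Let Alice play r1 with probability p. Bob is indifferent when 11p + 8(1−p) = 3p + 17(1−p), giving p = 9/17.
Let Bob play I with probability q. Alice is indifferent when 11q + 3(1−q) = 8q + 17(1−q), giving q = 14/17.
The value is 11·(14/17) + (3)·(3/17) = 163/17.

163/17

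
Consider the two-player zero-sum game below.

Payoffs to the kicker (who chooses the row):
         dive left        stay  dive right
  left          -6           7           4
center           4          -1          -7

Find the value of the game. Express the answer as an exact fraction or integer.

-26/21

Column stay is strictly dominated by dive right for the goalkeeper (it gives the kicker more in every row).
The remaining 2×2 game on (left, center) × (dive left, dive right) has no saddle point. Let the kicker play left with probability p; indifference gives −6p + 4(1−p) = 4p − 7(1−p), so p = 11/21.
Similarly the goalkeeper's optimal q on dive left is 11/21, and the value is -6·(11/21) + (4)·(10/21) = -26/21.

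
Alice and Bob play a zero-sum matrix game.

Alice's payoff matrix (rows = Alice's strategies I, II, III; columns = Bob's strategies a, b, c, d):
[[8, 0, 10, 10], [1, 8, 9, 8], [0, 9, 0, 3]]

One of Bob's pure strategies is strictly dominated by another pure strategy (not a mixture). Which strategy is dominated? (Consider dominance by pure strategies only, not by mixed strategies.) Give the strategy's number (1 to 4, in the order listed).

4

Bob prefers columns that give Alice less. Compare d with a: 8 < 10, 1 < 8, 0 < 3.
So a strictly dominates d for Bob; d is strictly dominated.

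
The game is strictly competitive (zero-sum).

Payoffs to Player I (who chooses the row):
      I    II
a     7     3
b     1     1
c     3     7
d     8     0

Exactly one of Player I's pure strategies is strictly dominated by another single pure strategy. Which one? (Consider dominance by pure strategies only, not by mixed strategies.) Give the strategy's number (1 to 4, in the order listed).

2

Compare b with a: 7 > 1, 3 > 1.
So a strictly dominates b for Player I; b is strictly dominated.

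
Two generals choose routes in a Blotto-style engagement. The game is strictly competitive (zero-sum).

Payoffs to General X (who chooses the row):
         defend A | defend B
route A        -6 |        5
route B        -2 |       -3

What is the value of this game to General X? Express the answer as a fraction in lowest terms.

-7/3

Row minima are -6 and -3, so General X's maximin is -3; column maxima are -2 and 5, so General Y's minimax is -2. These differ, so the equilibrium is in mixed strategies.
Let General X play route A with probability p. General Y is indifferent when −6p − 2(1−p) = 5p − 3(1−p), giving p = 1/12.
Let General Y play defend A with probability q. General X is indifferent when −6q + 5(1−q) = −2q − 3(1−q), giving q = 2/3.
The value is -6·(2/3) + (5)·(1/3) = -7/3.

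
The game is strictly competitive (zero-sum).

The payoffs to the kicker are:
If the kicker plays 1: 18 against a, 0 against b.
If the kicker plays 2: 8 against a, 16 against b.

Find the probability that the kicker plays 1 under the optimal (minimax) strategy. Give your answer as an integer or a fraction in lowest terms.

4/13

Row minima are 0 and 8, so the kicker's maximin is 8; column maxima are 18 and 16, so the goalkeeper's minimax is 16. These differ, so the equilibrium is in mixed strategies.
Let the kicker play 1 with probability p. The goalkeeper is indifferent when 18p + 8(1−p) = 16(1−p), giving p = 4/13.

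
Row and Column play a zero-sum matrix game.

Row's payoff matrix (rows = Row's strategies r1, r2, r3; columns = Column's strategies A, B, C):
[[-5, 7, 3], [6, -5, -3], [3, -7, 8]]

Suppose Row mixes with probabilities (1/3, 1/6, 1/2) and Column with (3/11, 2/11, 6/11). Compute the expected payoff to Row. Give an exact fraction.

Against (3/11, 2/11, 6/11), each row's expected payoff is r1: 17/11; r2: -10/11; r3: 43/11.
Taking the (1/3, 1/6, 1/2)-weighted average: (1/3)·(17/11) + (1/6)·(-10/11) + (1/2)·(43/11) = 51/22.

51/22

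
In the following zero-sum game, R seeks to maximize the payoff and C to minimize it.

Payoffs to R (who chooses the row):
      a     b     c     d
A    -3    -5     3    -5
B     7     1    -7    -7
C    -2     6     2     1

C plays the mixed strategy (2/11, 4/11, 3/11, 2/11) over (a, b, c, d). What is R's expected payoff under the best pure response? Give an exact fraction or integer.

A: (-3)·(2/11) + (-5)·(4/11) + (3)·(3/11) + (-5)·(2/11) = -27/11.
B: (7)·(2/11) + (1)·(4/11) + (-7)·(3/11) + (-7)·(2/11) = -17/11.
C: (-2)·(2/11) + (6)·(4/11) + (2)·(3/11) + (1)·(2/11) = 28/11.
The best pure response is C with expected payoff 28/11.

28/11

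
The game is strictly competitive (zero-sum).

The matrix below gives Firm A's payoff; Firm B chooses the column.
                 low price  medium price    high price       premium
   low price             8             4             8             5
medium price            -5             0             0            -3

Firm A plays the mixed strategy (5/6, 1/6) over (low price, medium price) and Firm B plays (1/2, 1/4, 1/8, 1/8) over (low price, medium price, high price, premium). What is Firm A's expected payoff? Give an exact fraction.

121/24

Against (1/2, 1/4, 1/8, 1/8), each row's expected payoff is low price: 53/8; medium price: -23/8.
Taking the (5/6, 1/6)-weighted average: (5/6)·(53/8) + (1/6)·(-23/8) = 121/24.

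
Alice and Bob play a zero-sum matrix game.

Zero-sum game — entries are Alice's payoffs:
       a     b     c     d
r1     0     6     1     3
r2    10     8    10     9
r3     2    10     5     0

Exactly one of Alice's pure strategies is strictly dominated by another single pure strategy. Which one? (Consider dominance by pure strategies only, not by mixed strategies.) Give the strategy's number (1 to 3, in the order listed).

1

Compare r1 with r2: 10 > 0, 8 > 6, 10 > 1, 9 > 3.
So r2 strictly dominates r1 for Alice; r1 is strictly dominated.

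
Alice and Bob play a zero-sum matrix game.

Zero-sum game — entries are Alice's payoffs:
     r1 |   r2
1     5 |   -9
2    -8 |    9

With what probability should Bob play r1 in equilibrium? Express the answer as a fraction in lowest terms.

Row minima are -9 and -8, so Alice's maximin is -8; column maxima are 5 and 9, so Bob's minimax is 5. These differ, so the equilibrium is in mixed strategies.
Let Bob play r1 with probability q. Alice is indifferent when 5q − 9(1−q) = −8q + 9(1−q), giving q = 18/31.

18/31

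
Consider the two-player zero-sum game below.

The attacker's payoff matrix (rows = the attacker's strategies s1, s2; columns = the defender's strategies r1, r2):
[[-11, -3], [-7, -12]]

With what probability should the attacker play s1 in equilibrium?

5/13

Row minima are -11 and -12, so the attacker's maximin is -11; column maxima are -7 and -3, so the defender's minimax is -7. These differ, so the equilibrium is in mixed strategies.
Let the attacker play s1 with probability p. The defender is indifferent when −11p − 7(1−p) = −3p − 12(1−p), giving p = 5/13.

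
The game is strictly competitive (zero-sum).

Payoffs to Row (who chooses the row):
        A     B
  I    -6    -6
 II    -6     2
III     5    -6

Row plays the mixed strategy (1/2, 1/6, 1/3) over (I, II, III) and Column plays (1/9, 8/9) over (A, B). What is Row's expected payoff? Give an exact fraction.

Against (1/9, 8/9), each row's expected payoff is I: -6; II: 10/9; III: -43/9.
Taking the (1/2, 1/6, 1/3)-weighted average: (1/2)·(-6) + (1/6)·(10/9) + (1/3)·(-43/9) = -119/27.

-119/27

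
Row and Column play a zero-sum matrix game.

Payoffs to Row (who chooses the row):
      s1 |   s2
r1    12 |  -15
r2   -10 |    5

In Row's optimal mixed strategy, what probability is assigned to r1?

5/14

Row minima are -15 and -10, so Row's maximin is -10; column maxima are 12 and 5, so Column's minimax is 5. These differ, so the equilibrium is in mixed strategies.
Let Row play r1 with probability p. Column is indifferent when 12p − 10(1−p) = −15p + 5(1−p), giving p = 5/14.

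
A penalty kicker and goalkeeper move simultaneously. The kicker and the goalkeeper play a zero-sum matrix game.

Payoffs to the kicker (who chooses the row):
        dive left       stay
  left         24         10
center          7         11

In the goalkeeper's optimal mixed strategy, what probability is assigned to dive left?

Row minima are 10 and 7, so the kicker's maximin is 10; column maxima are 24 and 11, so the goalkeeper's minimax is 11. These differ, so the equilibrium is in mixed strategies.
Let the goalkeeper play dive left with probability q. The kicker is indifferent when 24q + 10(1−q) = 7q + 11(1−q), giving q = 1/18.

1/18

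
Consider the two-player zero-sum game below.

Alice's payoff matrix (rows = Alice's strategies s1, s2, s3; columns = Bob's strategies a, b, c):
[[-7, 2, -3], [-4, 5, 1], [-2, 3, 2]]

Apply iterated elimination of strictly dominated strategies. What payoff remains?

-2

Row s1 is strictly dominated by row s2 (-4>-7, 5>2, 1>-3); eliminate s1.
Column b is strictly dominated by a for Bob (-4<5, -2<3); eliminate b.
Column c is strictly dominated by a for Bob (-4<1, -2<2); eliminate c.
Row s2 is strictly dominated by row s3 (-2>-4); eliminate s2.
Only (s3, a) remains, with payoff -2.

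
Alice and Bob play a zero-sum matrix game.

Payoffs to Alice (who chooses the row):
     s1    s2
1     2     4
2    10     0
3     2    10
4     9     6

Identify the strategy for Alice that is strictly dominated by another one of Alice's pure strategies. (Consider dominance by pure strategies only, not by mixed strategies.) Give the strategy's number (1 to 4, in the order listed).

Compare 1 with 4: 9 > 2, 6 > 4.
So 4 strictly dominates 1 for Alice; 1 is strictly dominated.

1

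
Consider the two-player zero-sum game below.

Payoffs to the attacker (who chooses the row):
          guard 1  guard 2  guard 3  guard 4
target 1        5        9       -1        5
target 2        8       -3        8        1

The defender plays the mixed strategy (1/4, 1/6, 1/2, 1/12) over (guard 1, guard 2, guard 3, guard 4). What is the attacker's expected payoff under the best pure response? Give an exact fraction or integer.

target 1: (5)·(1/4) + (9)·(1/6) + (-1)·(1/2) + (5)·(1/12) = 8/3.
target 2: (8)·(1/4) + (-3)·(1/6) + (8)·(1/2) + (1)·(1/12) = 67/12.
The best pure response is target 2 with expected payoff 67/12.

67/12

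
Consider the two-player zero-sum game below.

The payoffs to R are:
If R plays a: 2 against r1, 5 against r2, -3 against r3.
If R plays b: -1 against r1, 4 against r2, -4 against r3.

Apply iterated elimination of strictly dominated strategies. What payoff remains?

-3

Column r2 is strictly dominated by r1 for C (2<5, -1<4); eliminate r2.
Row b is strictly dominated by row a (2>-1, -3>-4); eliminate b.
Column r1 is strictly dominated by r3 for C (-3<2); eliminate r1.
Only (a, r3) remains, with payoff -3.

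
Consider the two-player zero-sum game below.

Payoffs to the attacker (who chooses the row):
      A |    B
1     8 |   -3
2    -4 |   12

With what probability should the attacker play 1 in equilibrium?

16/27

Row minima are -3 and -4, so the attacker's maximin is -3; column maxima are 8 and 12, so the defender's minimax is 8. These differ, so the equilibrium is in mixed strategies.
Let the attacker play 1 with probability p. The defender is indifferent when 8p − 4(1−p) = −3p + 12(1−p), giving p = 16/27.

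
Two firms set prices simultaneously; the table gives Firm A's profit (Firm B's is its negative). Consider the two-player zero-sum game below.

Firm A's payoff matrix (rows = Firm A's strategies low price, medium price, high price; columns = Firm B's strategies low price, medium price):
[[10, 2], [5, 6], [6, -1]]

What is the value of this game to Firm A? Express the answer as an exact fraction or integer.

50/9

Row high price is strictly dominated by row low price, so Firm A never plays it.
The remaining 2×2 game on (low price, medium price) × (low price, medium price) has no saddle point. Let Firm A play low price with probability p; indifference gives 10p + 5(1−p) = 2p + 6(1−p), so p = 1/9.
Similarly Firm B's optimal q on low price is 4/9, and the value is 10·(4/9) + (2)·(5/9) = 50/9.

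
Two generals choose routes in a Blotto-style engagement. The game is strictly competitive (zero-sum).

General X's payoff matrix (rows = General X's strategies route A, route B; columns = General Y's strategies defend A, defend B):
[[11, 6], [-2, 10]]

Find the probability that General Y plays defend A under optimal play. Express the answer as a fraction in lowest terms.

4/17

Row minima are 6 and -2, so General X's maximin is 6; column maxima are 11 and 10, so General Y's minimax is 10. These differ, so the equilibrium is in mixed strategies.
Let General Y play defend A with probability q. General X is indifferent when 11q + 6(1−q) = −2q + 10(1−q), giving q = 4/17.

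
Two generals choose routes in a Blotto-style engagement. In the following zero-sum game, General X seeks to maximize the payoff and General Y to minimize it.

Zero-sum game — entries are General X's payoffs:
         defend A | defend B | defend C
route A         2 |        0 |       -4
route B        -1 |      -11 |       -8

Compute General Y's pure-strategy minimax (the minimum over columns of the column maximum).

The worst case (largest entry) in each column is defend A: 2, defend B: 0, defend C: -4.
The best (smallest) of these is -4.

-4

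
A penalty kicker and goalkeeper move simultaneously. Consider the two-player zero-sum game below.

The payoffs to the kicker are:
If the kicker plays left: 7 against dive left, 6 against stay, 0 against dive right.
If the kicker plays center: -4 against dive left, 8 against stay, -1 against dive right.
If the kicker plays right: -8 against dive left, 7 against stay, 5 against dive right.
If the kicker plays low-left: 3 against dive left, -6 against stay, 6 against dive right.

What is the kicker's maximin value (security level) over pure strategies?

0

The worst-case payoff for each row is left: 0, center: -4, right: -8, low-left: -6.
The best of these is 0.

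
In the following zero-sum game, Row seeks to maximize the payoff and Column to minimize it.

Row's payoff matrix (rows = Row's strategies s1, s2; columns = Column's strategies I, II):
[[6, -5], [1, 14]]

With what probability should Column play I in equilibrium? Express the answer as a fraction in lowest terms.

19/24

Row minima are -5 and 1, so Row's maximin is 1; column maxima are 6 and 14, so Column's minimax is 6. These differ, so the equilibrium is in mixed strategies.
Let Column play I with probability q. Row is indifferent when 6q − 5(1−q) = q + 14(1−q), giving q = 19/24.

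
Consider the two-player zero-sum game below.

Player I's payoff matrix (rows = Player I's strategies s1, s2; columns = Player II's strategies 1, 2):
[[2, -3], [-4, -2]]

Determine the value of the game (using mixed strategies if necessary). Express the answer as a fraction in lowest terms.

Row minima are -3 and -4, so Player I's maximin is -3; column maxima are 2 and -2, so Player II's minimax is -2. These differ, so the equilibrium is in mixed strategies.
Let Player I play s1 with probability p. Player II is indifferent when 2p − 4(1−p) = −3p − 2(1−p), giving p = 2/7.
Let Player II play 1 with probability q. Player I is indifferent when 2q − 3(1−q) = −4q − 2(1−q), giving q = 1/7.
The value is 2·(1/7) + (-3)·(6/7) = -16/7.

-16/7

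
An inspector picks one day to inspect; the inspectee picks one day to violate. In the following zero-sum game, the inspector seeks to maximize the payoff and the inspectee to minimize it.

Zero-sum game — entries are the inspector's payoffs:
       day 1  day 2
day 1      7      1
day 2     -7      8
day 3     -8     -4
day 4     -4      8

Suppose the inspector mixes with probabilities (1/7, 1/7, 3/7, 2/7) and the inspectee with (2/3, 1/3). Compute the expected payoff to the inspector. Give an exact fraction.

Against (2/3, 1/3), each row's expected payoff is day 1: 5; day 2: -2; day 3: -20/3; day 4: 0.
Taking the (1/7, 1/7, 3/7, 2/7)-weighted average: (1/7)·(5) + (1/7)·(-2) + (3/7)·(-20/3) + (2/7)·(0) = -17/7.

-17/7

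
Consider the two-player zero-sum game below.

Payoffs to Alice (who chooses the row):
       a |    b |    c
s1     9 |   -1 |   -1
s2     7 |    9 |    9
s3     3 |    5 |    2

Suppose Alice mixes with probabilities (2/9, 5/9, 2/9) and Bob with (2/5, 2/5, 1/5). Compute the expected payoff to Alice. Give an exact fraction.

271/45

Against (2/5, 2/5, 1/5), each row's expected payoff is s1: 3; s2: 41/5; s3: 18/5.
Taking the (2/9, 5/9, 2/9)-weighted average: (2/9)·(3) + (5/9)·(41/5) + (2/9)·(18/5) = 271/45.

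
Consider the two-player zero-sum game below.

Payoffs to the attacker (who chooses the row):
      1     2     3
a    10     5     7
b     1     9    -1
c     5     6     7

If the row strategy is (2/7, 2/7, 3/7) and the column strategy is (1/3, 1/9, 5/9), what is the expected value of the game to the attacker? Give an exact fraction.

46/9

Against (1/3, 1/9, 5/9), each row's expected payoff is a: 70/9; b: 7/9; c: 56/9.
Taking the (2/7, 2/7, 3/7)-weighted average: (2/7)·(70/9) + (2/7)·(7/9) + (3/7)·(56/9) = 46/9.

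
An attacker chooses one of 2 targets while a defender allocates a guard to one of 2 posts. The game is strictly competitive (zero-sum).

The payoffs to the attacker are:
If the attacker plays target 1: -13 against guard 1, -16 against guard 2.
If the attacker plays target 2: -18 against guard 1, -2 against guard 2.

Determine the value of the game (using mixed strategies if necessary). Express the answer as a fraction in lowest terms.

-262/19

Row minima are -16 and -18, so the attacker's maximin is -16; column maxima are -13 and -2, so the defender's minimax is -13. These differ, so the equilibrium is in mixed strategies.
Let the attacker play target 1 with probability p. The defender is indifferent when −13p − 18(1−p) = −16p − 2(1−p), giving p = 16/19.
Let the defender play guard 1 with probability q. The attacker is indifferent when −13q − 16(1−q) = −18q − 2(1−q), giving q = 14/19.
The value is -13·(14/19) + (-16)·(5/19) = -262/19.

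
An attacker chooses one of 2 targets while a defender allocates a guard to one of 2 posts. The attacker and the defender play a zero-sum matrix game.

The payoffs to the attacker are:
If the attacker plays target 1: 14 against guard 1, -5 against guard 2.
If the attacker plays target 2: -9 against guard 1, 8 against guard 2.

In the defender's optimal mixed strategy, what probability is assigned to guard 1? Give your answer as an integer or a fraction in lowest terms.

13/36

Row minima are -5 and -9, so the attacker's maximin is -5; column maxima are 14 and 8, so the defender's minimax is 8. These differ, so the equilibrium is in mixed strategies.
Let the defender play guard 1 with probability q. The attacker is indifferent when 14q − 5(1−q) = −9q + 8(1−q), giving q = 13/36.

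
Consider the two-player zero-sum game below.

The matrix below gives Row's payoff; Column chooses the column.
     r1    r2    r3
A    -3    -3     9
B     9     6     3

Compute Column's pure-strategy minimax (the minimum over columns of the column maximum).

6

The worst case (largest entry) in each column is r1: 9, r2: 6, r3: 9.
The best (smallest) of these is 6.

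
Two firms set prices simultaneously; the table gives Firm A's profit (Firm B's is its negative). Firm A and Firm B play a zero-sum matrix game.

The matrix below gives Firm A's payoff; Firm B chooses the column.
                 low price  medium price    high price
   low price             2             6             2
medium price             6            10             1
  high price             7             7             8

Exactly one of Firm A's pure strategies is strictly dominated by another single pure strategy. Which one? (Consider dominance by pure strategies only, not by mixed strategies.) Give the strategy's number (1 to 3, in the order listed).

Compare low price with high price: 7 > 2, 7 > 6, 8 > 2.
So high price strictly dominates low price for Firm A; low price is strictly dominated.

1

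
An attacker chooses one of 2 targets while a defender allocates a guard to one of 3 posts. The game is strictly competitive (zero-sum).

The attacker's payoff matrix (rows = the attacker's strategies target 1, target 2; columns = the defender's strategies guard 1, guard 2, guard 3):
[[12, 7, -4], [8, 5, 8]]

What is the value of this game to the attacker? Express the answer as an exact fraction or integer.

38/7

Column guard 1 is strictly dominated by guard 2 for the defender (it gives the attacker more in every row).
The remaining 2×2 game on (target 1, target 2) × (guard 2, guard 3) has no saddle point. Let the attacker play target 1 with probability p; indifference gives 7p + 5(1−p) = −4p + 8(1−p), so p = 3/14.
Similarly the defender's optimal q on guard 2 is 6/7, and the value is 7·(6/7) + (-4)·(1/7) = 38/7.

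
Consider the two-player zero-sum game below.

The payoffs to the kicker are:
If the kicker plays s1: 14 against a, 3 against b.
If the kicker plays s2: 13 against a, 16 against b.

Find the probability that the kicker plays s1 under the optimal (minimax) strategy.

Row minima are 3 and 13, so the kicker's maximin is 13; column maxima are 14 and 16, so the goalkeeper's minimax is 14. These differ, so the equilibrium is in mixed strategies.
Let the kicker play s1 with probability p. The goalkeeper is indifferent when 14p + 13(1−p) = 3p + 16(1−p), giving p = 3/14.

3/14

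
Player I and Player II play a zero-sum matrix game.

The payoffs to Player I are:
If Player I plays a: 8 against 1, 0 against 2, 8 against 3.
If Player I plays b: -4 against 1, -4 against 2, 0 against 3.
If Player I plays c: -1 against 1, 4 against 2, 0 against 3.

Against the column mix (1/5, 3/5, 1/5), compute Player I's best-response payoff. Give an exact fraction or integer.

a: (8)·(1/5) + (0)·(3/5) + (8)·(1/5) = 16/5.
b: (-4)·(1/5) + (-4)·(3/5) + (0)·(1/5) = -16/5.
c: (-1)·(1/5) + (4)·(3/5) + (0)·(1/5) = 11/5.
The best pure response is a with expected payoff 16/5.

16/5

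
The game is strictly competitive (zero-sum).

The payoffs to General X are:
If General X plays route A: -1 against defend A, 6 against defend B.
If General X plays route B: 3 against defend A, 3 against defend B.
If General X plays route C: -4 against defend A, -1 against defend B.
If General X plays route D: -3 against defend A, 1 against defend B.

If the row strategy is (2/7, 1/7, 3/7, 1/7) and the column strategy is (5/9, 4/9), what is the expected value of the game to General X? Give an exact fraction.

Against (5/9, 4/9), each row's expected payoff is route A: 19/9; route B: 3; route C: -8/3; route D: -11/9.
Taking the (2/7, 1/7, 3/7, 1/7)-weighted average: (2/7)·(19/9) + (1/7)·(3) + (3/7)·(-8/3) + (1/7)·(-11/9) = -2/7.

-2/7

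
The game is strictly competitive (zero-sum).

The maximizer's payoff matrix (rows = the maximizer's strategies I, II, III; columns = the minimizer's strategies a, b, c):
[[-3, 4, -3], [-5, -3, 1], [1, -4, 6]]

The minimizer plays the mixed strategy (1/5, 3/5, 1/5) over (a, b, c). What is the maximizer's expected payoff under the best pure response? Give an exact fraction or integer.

6/5

I: (-3)·(1/5) + (4)·(3/5) + (-3)·(1/5) = 6/5.
II: (-5)·(1/5) + (-3)·(3/5) + (1)·(1/5) = -13/5.
III: (1)·(1/5) + (-4)·(3/5) + (6)·(1/5) = -1.
The best pure response is I with expected payoff 6/5.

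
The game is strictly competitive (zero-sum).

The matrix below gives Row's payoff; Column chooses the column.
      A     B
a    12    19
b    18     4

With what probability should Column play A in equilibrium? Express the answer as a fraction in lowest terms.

5/7

Row minima are 12 and 4, so Row's maximin is 12; column maxima are 18 and 19, so Column's minimax is 18. These differ, so the equilibrium is in mixed strategies.
Let Column play A with probability q. Row is indifferent when 12q + 19(1−q) = 18q + 4(1−q), giving q = 5/7.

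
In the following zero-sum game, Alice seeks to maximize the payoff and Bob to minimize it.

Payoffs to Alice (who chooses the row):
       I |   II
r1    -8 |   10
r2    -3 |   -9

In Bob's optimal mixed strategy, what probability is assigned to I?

Row minima are -8 and -9, so Alice's maximin is -8; column maxima are -3 and 10, so Bob's minimax is -3. These differ, so the equilibrium is in mixed strategies.
Let Bob play I with probability q. Alice is indifferent when −8q + 10(1−q) = −3q − 9(1−q), giving q = 19/24.

19/24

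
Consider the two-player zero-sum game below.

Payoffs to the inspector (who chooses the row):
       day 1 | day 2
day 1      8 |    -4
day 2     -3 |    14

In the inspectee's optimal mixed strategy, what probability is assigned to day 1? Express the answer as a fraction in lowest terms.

18/29

Row minima are -4 and -3, so the inspector's maximin is -3; column maxima are 8 and 14, so the inspectee's minimax is 8. These differ, so the equilibrium is in mixed strategies.
Let the inspectee play day 1 with probability q. The inspector is indifferent when 8q − 4(1−q) = −3q + 14(1−q), giving q = 18/29.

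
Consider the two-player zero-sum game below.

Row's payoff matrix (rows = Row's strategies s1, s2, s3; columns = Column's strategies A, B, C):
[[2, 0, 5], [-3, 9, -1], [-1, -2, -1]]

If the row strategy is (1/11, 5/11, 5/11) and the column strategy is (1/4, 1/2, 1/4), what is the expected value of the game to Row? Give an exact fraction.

Against (1/4, 1/2, 1/4), each row's expected payoff is s1: 7/4; s2: 7/2; s3: -3/2.
Taking the (1/11, 5/11, 5/11)-weighted average: (1/11)·(7/4) + (5/11)·(7/2) + (5/11)·(-3/2) = 47/44.

47/44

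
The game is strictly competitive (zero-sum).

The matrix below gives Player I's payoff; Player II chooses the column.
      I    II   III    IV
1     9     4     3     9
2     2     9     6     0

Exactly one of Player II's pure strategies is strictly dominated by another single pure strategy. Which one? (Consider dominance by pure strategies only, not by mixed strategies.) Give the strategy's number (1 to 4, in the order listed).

Player II prefers columns that give Player I less. Compare II with III: 3 < 4, 6 < 9.
So III strictly dominates II for Player II; II is strictly dominated.

2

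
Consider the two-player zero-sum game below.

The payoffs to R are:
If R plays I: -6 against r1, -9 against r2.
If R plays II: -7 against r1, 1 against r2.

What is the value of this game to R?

-69/11

Row minima are -9 and -7, so R's maximin is -7; column maxima are -6 and 1, so C's minimax is -6. These differ, so the equilibrium is in mixed strategies.
Let R play I with probability p. C is indifferent when −6p − 7(1−p) = −9p + (1−p), giving p = 8/11.
Let C play r1 with probability q. R is indifferent when −6q − 9(1−q) = −7q + (1−q), giving q = 10/11.
The value is -6·(10/11) + (-9)·(1/11) = -69/11.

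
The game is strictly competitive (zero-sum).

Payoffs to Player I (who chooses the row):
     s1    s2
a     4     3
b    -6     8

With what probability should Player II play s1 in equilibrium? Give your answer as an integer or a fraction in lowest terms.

1/3

Row minima are 3 and -6, so Player I's maximin is 3; column maxima are 4 and 8, so Player II's minimax is 4. These differ, so the equilibrium is in mixed strategies.
Let Player II play s1 with probability q. Player I is indifferent when 4q + 3(1−q) = −6q + 8(1−q), giving q = 1/3.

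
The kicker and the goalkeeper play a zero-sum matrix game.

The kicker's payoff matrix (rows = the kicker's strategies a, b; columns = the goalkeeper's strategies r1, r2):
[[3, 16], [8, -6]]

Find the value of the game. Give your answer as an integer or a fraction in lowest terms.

146/27

Row minima are 3 and -6, so the kicker's maximin is 3; column maxima are 8 and 16, so the goalkeeper's minimax is 8. These differ, so the equilibrium is in mixed strategies.
Let the kicker play a with probability p. The goalkeeper is indifferent when 3p + 8(1−p) = 16p − 6(1−p), giving p = 14/27.
Let the goalkeeper play r1 with probability q. The kicker is indifferent when 3q + 16(1−q) = 8q − 6(1−q), giving q = 22/27.
The value is 3·(22/27) + (16)·(5/27) = 146/27.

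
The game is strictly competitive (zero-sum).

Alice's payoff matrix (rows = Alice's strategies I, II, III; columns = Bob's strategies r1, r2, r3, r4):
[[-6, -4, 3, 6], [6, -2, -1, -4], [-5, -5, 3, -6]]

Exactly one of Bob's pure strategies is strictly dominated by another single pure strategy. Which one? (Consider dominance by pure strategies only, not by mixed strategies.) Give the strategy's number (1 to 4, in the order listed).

Bob prefers columns that give Alice less. Compare r3 with r2: -4 < 3, -2 < -1, -5 < 3.
So r2 strictly dominates r3 for Bob; r3 is strictly dominated.

3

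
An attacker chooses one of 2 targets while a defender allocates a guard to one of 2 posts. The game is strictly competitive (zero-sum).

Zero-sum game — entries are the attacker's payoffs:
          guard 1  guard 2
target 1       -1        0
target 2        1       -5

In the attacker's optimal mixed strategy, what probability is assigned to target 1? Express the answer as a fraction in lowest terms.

Row minima are -1 and -5, so the attacker's maximin is -1; column maxima are 1 and 0, so the defender's minimax is 0. These differ, so the equilibrium is in mixed strategies.
Let the attacker play target 1 with probability p. The defender is indifferent when −p + (1−p) = −5(1−p), giving p = 6/7.

6/7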